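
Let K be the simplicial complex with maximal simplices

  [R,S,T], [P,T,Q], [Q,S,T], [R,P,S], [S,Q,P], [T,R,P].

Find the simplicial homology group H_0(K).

Fix the vertex order P < Q < R < S < T and write every simplex with vertices in increasing order. Then dim K = 2 and the simplices of K are:

  0-simplices (5): P, Q, R, S, T
  1-simplices (9): PQ, PR, PS, PT, QS, QT, RS, RT, ST
  2-simplices (6): PQS, PQT, PRS, PRT, QST, RST

so the chain groups are C_0 ≅ Z^5, C_1 ≅ Z^9, C_2 ≅ Z^6.

∂_1: C_1 → C_0 maps an edge to its endpoints' difference, ∂[p,q] = q − p. For instance
  ∂RT = T − R.
This gives a 5×9 integer matrix of rank 4; reducing to Smith normal form yields diagonal entries (1,1,1,1).

The boundary map ∂_2: C_2 → C_1 acts by ∂[p,q,r] = [q,r] − [p,r] + [p,q]. For instance
  ∂PRS = RS − PS + PR,
  ∂PQT = QT − PT + PQ.
As a 9×6 matrix over Z this has rank 5, with invariant factors (1,1,1,1,1).

Computing H_k = (kernel of ∂_k) / (image of ∂_{k+1}):

  H_0: rank C_0 − rank ∂_1 = 5 − 4 = 1, and the invariant factors of ∂_1 are all 1, so H_0 ≅ Z.

H_0 ≅ Z.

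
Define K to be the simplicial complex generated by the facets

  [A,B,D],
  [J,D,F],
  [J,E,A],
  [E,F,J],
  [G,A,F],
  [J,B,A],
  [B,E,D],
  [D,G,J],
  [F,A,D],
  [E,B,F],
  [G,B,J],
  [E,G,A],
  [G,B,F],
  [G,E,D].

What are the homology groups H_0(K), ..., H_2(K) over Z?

Order the vertices as A < B < D < E < F < G < J. Listing each simplex with vertices in this order, K has dimension 2 with simplices:

  0-simplices (7): A, B, D, E, F, G, J
  1-simplices (21): AB, AD, AE, AF, AG, AJ, BD, BE, BF, BG, BJ, DE, DF, DG, DJ, EF, EG, EJ, FG, FJ, GJ
  2-simplices (14): ABD, ABJ, ADF, AEG, AEJ, AFG, BDE, BEF, BFG, BGJ, DEG, DFJ, DGJ, EFJ

giving chain groups C_0 ≅ Z^7, C_1 ≅ Z^21, C_2 ≅ Z^14.

∂_1: C_1 → C_0 sends each edge [p,q] (with p < q) to q − p. For instance
  ∂BF = F − B.
As a 7×21 matrix over Z this has rank 6, with invariant factors (1,1,1,1,1,1).

∂_2: C_2 → C_1 sends each 2-simplex [p,q,r] to [q,r] − [p,r] + [p,q]. For instance
  ∂AEG = EG − AG + AE,
  ∂DEG = EG − DG + DE.
This gives a 21×14 integer matrix of rank 13; reducing to Smith normal form yields diagonal entries (1,1,1,1,1,1,1,1,1,1,1,1,1).

From H_k ≅ ker(∂_k) / im(∂_{k+1}) we obtain:

  H_0: rank C_0 − rank ∂_1 = 7 − 6 = 1, and the invariant factors of ∂_1 are all 1, so H_0 = Z.
  H_1: rank ker ∂_1 − rank ∂_2 = (21 − 6) − 13 = 2, and the invariant factors of ∂_2 are all 1, so H_1 = Z^2.
  H_2: rank ker ∂_2 − rank ∂_3 = (14 − 13) − 0 = 1, and there is no ∂_3, so H_2 = Z.

As a check, the Euler characteristic is 7 − 21 + 14 = 0, which agrees with 1 − 2 + 1 = 0.

H_0 ≅ Z,  H_1 ≅ Z^2,  H_2 ≅ Z.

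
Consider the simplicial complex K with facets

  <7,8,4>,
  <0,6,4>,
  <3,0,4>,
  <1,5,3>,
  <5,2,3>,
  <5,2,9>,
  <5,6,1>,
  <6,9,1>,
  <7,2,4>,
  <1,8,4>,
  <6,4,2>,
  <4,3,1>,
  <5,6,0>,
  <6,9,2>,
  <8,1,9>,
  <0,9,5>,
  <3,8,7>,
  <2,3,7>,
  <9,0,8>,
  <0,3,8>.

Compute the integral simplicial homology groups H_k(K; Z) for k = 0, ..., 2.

H_0 ≅ Z,  H_1 ≅ Z ⊕ Z_2,  H_2 = 0.

We work with the vertex ordering 0 < 1 < 2 < 3 < 4 < 5 < 6 < 7 < 8 < 9. The simplices of K, each written with vertices in increasing order, are:

  0-simplices (10): [0], [1], [2], [3], [4], [5], [6], [7], [8], [9]
  1-simplices (30): (30 of them)
  2-simplices (20): (20 of them)

so the chain groups are C_0 ≅ Z^10, C_1 ≅ Z^30, C_2 ≅ Z^20.

Boundary ∂_1: C_1 → C_0 maps an edge to its endpoints' difference, ∂[p,q] = q − p.
This gives a 10×30 integer matrix of rank 9; reducing to Smith normal form yields diagonal entries (1,1,1,1,1,1,1,1,1).

∂_2: C_2 → C_1 maps a triangle to the signed sum of its edges. For instance
  ∂[0,8,9] = [8,9] − [0,9] + [0,8],
  ∂[0,3,4] = [3,4] − [0,4] + [0,3].
As a 30×20 matrix over Z this has rank 20, with invariant factors (1,1,1,1,1,1,1,1,1,1,1,1,1,1,1,1,1,1,1,2).

Computing H_k = (kernel of ∂_k) / (image of ∂_{k+1}):

  H_0: rank C_0 − rank ∂_1 = 10 − 9 = 1, and the invariant factors of ∂_1 are all 1, so H_0 = Z.
  H_1: rank ker ∂_1 − rank ∂_2 = (30 − 9) − 20 = 1, and ∂_2 has invariant factor 2 > 1, so H_1 = Z ⊕ Z_2.
  H_2: rank ker ∂_2 − rank ∂_3 = (20 − 20) − 0 = 0, and there is no ∂_3, so H_2 = 0.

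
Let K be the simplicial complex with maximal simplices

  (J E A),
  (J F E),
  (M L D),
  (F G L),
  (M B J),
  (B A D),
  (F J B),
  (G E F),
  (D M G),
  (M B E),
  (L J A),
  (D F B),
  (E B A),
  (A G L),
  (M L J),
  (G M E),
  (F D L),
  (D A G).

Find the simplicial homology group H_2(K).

Fix the vertex order A < B < D < E < F < G < J < L < M and write every simplex with vertices in increasing order. Then dim K = 2 and the simplices of K are:

  0-simplices (9): A, B, D, E, F, G, J, L, M
  1-simplices (27): AB, AD, AE, AG, AJ, AL, BD, BE, BF, BJ, BM, DF, DG, DL, DM, EF, EG, EJ, EM, FG, FJ, FL, GL, GM, JL, JM, LM
  2-simplices (18): ABD, ABE, ADG, AEJ, AGL, AJL, BDF, BEM, BFJ, BJM, DFL, DGM, DLM, EFG, EFJ, EGM, FGL, JLM

so the chain groups are C_0 ≅ Z^9, C_1 ≅ Z^27, C_2 ≅ Z^18.

Boundary ∂_1: C_1 → C_0 sends each edge [p,q] (with p < q) to q − p.
This gives a 9×27 integer matrix of rank 8; reducing to Smith normal form yields diagonal entries (1,1,1,1,1,1,1,1).

∂_2: C_2 → C_1 acts by ∂[p,q,r] = [q,r] − [p,r] + [p,q]. For instance
  ∂AEJ = EJ − AJ + AE,
  ∂ADG = DG − AG + AD.
The resulting 27×18 matrix has rank 18, and its Smith normal form has invariant factors (1,1,1,1,1,1,1,1,1,1,1,1,1,1,1,1,1,2).

Now H_k = ker ∂_k / im ∂_{k+1}, so:

  H_2: rank ker ∂_2 − rank ∂_3 = (18 − 18) − 0 = 0, and there is no ∂_3, so H_2 = 0.

(K is a triangulation of the Klein bottle.)

H_2 = 0.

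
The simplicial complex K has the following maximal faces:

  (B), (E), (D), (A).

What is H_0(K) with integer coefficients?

H_0 = Z^4.

Take the total order A < B < D < E on the vertex set. Then K (dimension 0) consists of the simplices:

  0-simplices (4): A, B, D, E

Hence C_0 ≅ Z^4.

Computing H_k = (kernel of ∂_k) / (image of ∂_{k+1}):

  H_0: rank C_0 − rank ∂_1 = 4 − 0 = 4, and there is no ∂_1, so H_0 ≅ Z^4.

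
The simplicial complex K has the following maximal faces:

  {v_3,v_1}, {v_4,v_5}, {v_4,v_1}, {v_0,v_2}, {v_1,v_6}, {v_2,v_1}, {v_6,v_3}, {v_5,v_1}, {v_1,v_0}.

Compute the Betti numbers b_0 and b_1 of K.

K has 7 vertices, 9 edges.
rank ∂_0 = 0, rank ∂_1 = 6 ⇒ b_0 = 7 − 0 − 6 = 1; all invariant factors of ∂_1 are 1 so no torsion. So H_0 ≅ Z.
rank ∂_1 = 6, rank ∂_2 = 0 ⇒ b_1 = 9 − 6 − 0 = 3. So H_1 ≅ Z^3.

b_0 = 1, b_1 = 3.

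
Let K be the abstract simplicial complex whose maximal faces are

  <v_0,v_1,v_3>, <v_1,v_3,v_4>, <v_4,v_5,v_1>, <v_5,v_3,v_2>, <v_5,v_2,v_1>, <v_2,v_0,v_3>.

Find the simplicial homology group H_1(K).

Order the vertices as v_0 < v_1 < v_2 < v_3 < v_4 < v_5. Listing each simplex with vertices in this order, K has dimension 2 with simplices:

  0-simplices (6): [v_0], [v_1], [v_2], [v_3], [v_4], [v_5]
  1-simplices (12): [v_0,v_1], [v_0,v_2], [v_0,v_3], [v_1,v_2], [v_1,v_3], [v_1,v_4], [v_1,v_5], [v_2,v_3], [v_2,v_5], [v_3,v_4], [v_3,v_5], [v_4,v_5]
  2-simplices (6): [v_0,v_1,v_3], [v_0,v_2,v_3], [v_1,v_2,v_5], [v_1,v_3,v_4], [v_1,v_4,v_5], [v_2,v_3,v_5]

giving chain groups C_0 ≅ Z^6, C_1 ≅ Z^12, C_2 ≅ Z^6.

∂_1: C_1 → C_0 maps an edge to its endpoints' difference, ∂[p,q] = q − p. For instance
  ∂[v_3,v_4] = [v_4] − [v_3].
This gives a 6×12 integer matrix of rank 5; reducing to Smith normal form yields diagonal entries (1,1,1,1,1).

The boundary map ∂_2: C_2 → C_1 sends each 2-simplex [p,q,r] to [q,r] − [p,r] + [p,q]. For instance
  ∂[v_1,v_3,v_4] = [v_3,v_4] − [v_1,v_4] + [v_1,v_3],
  ∂[v_1,v_4,v_5] = [v_4,v_5] − [v_1,v_5] + [v_1,v_4].
The resulting 12×6 matrix has rank 6, and its Smith normal form has invariant factors (1,1,1,1,1,1).

Now H_k = ker ∂_k / im ∂_{k+1}, so:

  H_1: rank ker ∂_1 − rank ∂_2 = (12 − 5) − 6 = 1, and the invariant factors of ∂_2 are all 1, so H_1 ≅ Z.

H_1 ≅ Z.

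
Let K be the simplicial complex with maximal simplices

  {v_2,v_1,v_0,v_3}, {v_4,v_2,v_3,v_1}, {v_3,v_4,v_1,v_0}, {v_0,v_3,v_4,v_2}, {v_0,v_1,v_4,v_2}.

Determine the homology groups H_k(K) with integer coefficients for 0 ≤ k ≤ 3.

Fix the vertex order v_0 < v_1 < v_2 < v_3 < v_4 and write every simplex with vertices in increasing order. Then dim K = 3 and the simplices of K are:

  0-simplices (5): [v_0], [v_1], [v_2], [v_3], [v_4]
  1-simplices (10): [v_0,v_1], [v_0,v_2], [v_0,v_3], [v_0,v_4], [v_1,v_2], [v_1,v_3], [v_1,v_4], [v_2,v_3], [v_2,v_4], [v_3,v_4]
  2-simplices (10): [v_0,v_1,v_2], [v_0,v_1,v_3], [v_0,v_1,v_4], [v_0,v_2,v_3], [v_0,v_2,v_4], [v_0,v_3,v_4], [v_1,v_2,v_3], [v_1,v_2,v_4], [v_1,v_3,v_4], [v_2,v_3,v_4]
  3-simplices (5): [v_0,v_1,v_2,v_3], [v_0,v_1,v_2,v_4], [v_0,v_1,v_3,v_4], [v_0,v_2,v_3,v_4], [v_1,v_2,v_3,v_4]

so the chain groups are C_0 ≅ Z^5, C_1 ≅ Z^10, C_2 ≅ Z^10, C_3 ≅ Z^5.

∂_1: C_1 → C_0 maps an edge to its endpoints' difference, ∂[p,q] = q − p.
The 5×10 boundary matrix has rank 4 and Smith normal form diag(1,1,1,1).

Boundary ∂_2: C_2 → C_1 acts by ∂[p,q,r] = [q,r] − [p,r] + [p,q]. For instance
  ∂[v_0,v_1,v_4] = [v_1,v_4] − [v_0,v_4] + [v_0,v_1],
  ∂[v_0,v_1,v_2] = [v_1,v_2] − [v_0,v_2] + [v_0,v_1].
The resulting 10×10 matrix has rank 6, and its Smith normal form has invariant factors (1,1,1,1,1,1).

The boundary map ∂_3: C_3 → C_2 sends each 3-simplex σ to the alternating sum Σ_i (−1)^i (σ with its i-th vertex removed). For instance
  ∂[v_0,v_2,v_3,v_4] = [v_2,v_3,v_4] − [v_0,v_3,v_4] + [v_0,v_2,v_4] − [v_0,v_2,v_3],
  ∂[v_1,v_2,v_3,v_4] = [v_2,v_3,v_4] − [v_1,v_3,v_4] + [v_1,v_2,v_4] − [v_1,v_2,v_3].
This gives a 10×5 integer matrix of rank 4; reducing to Smith normal form yields diagonal entries (1,1,1,1).

Computing H_k = (kernel of ∂_k) / (image of ∂_{k+1}):

  H_0: rank C_0 − rank ∂_1 = 5 − 4 = 1, and the invariant factors of ∂_1 are all 1, so H_0 ≅ Z.
  H_1: rank ker ∂_1 − rank ∂_2 = (10 − 4) − 6 = 0, and the invariant factors of ∂_2 are all 1, so H_1 ≅ 0.
  H_2: rank ker ∂_2 − rank ∂_3 = (10 − 6) − 4 = 0, and the invariant factors of ∂_3 are all 1, so H_2 ≅ 0.
  H_3: rank ker ∂_3 − rank ∂_4 = (5 − 4) − 0 = 1, and there is no ∂_4, so H_3 ≅ Z.

H_0 ≅ Z,  H_1 = 0,  H_2 = 0,  H_3 ≅ Z.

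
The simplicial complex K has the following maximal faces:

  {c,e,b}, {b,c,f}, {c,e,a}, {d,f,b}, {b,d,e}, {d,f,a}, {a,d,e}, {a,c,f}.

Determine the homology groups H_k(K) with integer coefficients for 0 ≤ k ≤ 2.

H_0 = Z,  H_1 = 0,  H_2 = Z.

Fix the vertex order a < b < c < d < e < f and write every simplex with vertices in increasing order. Then dim K = 2 and the simplices of K are:

  0-simplices (6): a, b, c, d, e, f
  1-simplices (12): ac, ad, ae, af, bc, bd, be, bf, ce, cf, de, df
  2-simplices (8): ace, acf, ade, adf, bce, bcf, bde, bdf

so the chain groups are C_0 ≅ Z^6, C_1 ≅ Z^12, C_2 ≅ Z^8.

The boundary map ∂_1: C_1 → C_0 maps an edge to its endpoints' difference, ∂[p,q] = q − p. For instance
  ∂ac = c − a.
This gives a 6×12 integer matrix of rank 5; reducing to Smith normal form yields diagonal entries (1,1,1,1,1).

Boundary ∂_2: C_2 → C_1 acts by ∂[p,q,r] = [q,r] − [p,r] + [p,q]. For instance
  ∂adf = df − af + ad,
  ∂bcf = cf − bf + bc.
The 12×8 boundary matrix has rank 7 and Smith normal form diag(1,1,1,1,1,1,1).

Reading off H_k = ker ∂_k / im ∂_{k+1}:

  H_0: rank C_0 − rank ∂_1 = 6 − 5 = 1, and the invariant factors of ∂_1 are all 1, so H_0 = Z.
  H_1: rank ker ∂_1 − rank ∂_2 = (12 − 5) − 7 = 0, and the invariant factors of ∂_2 are all 1, so H_1 = 0.
  H_2: rank ker ∂_2 − rank ∂_3 = (8 − 7) − 0 = 1, and there is no ∂_3, so H_2 = Z.

As a check, the Euler characteristic is 6 − 12 + 8 = 2, which agrees with 1 − 0 + 1 = 2.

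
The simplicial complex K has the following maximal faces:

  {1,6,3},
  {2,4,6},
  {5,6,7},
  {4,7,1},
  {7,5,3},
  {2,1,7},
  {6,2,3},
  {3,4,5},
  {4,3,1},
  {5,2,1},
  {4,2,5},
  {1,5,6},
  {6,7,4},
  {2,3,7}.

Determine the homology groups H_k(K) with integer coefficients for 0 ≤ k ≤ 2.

K has 7 vertices, 21 edges, 14 triangles.
rank ∂_0 = 0, rank ∂_1 = 6 ⇒ b_0 = 7 − 0 − 6 = 1; all invariant factors of ∂_1 are 1 so no torsion. So H_0 = Z.
rank ∂_1 = 6, rank ∂_2 = 13 ⇒ b_1 = 21 − 6 − 13 = 2; all invariant factors of ∂_2 are 1 so no torsion. So H_1 = Z^2.
rank ∂_2 = 13, rank ∂_3 = 0 ⇒ b_2 = 14 − 13 − 0 = 1. So H_2 = Z.

H_0 ≅ Z,  H_1 ≅ Z^2,  H_2 ≅ Z.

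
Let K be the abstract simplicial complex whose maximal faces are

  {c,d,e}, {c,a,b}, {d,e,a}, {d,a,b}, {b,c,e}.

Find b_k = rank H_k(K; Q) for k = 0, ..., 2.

K has 5 vertices, 10 edges, 5 triangles.
rank ∂_0 = 0, rank ∂_1 = 4 ⇒ b_0 = 5 − 0 − 4 = 1; all invariant factors of ∂_1 are 1 so no torsion. So H_0 ≅ Z.
rank ∂_1 = 4, rank ∂_2 = 5 ⇒ b_1 = 10 − 4 − 5 = 1; all invariant factors of ∂_2 are 1 so no torsion. So H_1 ≅ Z.
rank ∂_2 = 5, rank ∂_3 = 0 ⇒ b_2 = 5 − 5 − 0 = 0. So H_2 ≅ 0.

b_0 = 1, b_1 = 1, b_2 = 0.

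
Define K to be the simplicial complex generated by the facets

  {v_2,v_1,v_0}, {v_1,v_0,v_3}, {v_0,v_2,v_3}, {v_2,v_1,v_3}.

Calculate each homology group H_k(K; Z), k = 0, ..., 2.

H_0 = Z,  H_1 = 0,  H_2 = Z.

Order the vertices as v_0 < v_1 < v_2 < v_3. Listing each simplex with vertices in this order, K has dimension 2 with simplices:

  0-simplices (4): [v_0], [v_1], [v_2], [v_3]
  1-simplices (6): [v_0,v_1], [v_0,v_2], [v_0,v_3], [v_1,v_2], [v_1,v_3], [v_2,v_3]
  2-simplices (4): [v_0,v_1,v_2], [v_0,v_1,v_3], [v_0,v_2,v_3], [v_1,v_2,v_3]

so the chain groups are C_0 ≅ Z^4, C_1 ≅ Z^6, C_2 ≅ Z^4.

The boundary map ∂_1: C_1 → C_0 is given by ∂[p,q] = [q] − [p]. For instance
  ∂[v_2,v_3] = [v_3] − [v_2].
The 4×6 boundary matrix has rank 3 and Smith normal form diag(1,1,1).

Boundary ∂_2: C_2 → C_1 sends each 2-simplex [p,q,r] to [q,r] − [p,r] + [p,q]. For instance
  ∂[v_0,v_1,v_2] = [v_1,v_2] − [v_0,v_2] + [v_0,v_1],
  ∂[v_0,v_2,v_3] = [v_2,v_3] − [v_0,v_3] + [v_0,v_2].
This gives a 6×4 integer matrix of rank 3; reducing to Smith normal form yields diagonal entries (1,1,1).

Reading off H_k = ker ∂_k / im ∂_{k+1}:

  H_0: rank C_0 − rank ∂_1 = 4 − 3 = 1, and the invariant factors of ∂_1 are all 1, so H_0 ≅ Z.
  H_1: rank ker ∂_1 − rank ∂_2 = (6 − 3) − 3 = 0, and the invariant factors of ∂_2 are all 1, so H_1 ≅ 0.
  H_2: rank ker ∂_2 − rank ∂_3 = (4 − 3) − 0 = 1, and there is no ∂_3, so H_2 ≅ Z.

As a check, the Euler characteristic is 4 − 6 + 4 = 2, which agrees with 1 − 0 + 1 = 2.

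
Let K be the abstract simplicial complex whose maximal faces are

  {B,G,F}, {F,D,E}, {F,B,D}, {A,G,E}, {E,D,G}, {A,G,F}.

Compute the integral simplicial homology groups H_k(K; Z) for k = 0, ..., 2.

H_0 ≅ Z,  H_1 ≅ Z,  H_2 = 0.

We work with the vertex ordering A < B < D < E < F < G. The simplices of K, each written with vertices in increasing order, are:

  0-simplices (6): A, B, D, E, F, G
  1-simplices (12): AE, AF, AG, BD, BF, BG, DE, DF, DG, EF, EG, FG
  2-simplices (6): AEG, AFG, BDF, BFG, DEF, DEG

so the chain groups are C_0 ≅ Z^6, C_1 ≅ Z^12, C_2 ≅ Z^6.

The boundary map ∂_1: C_1 → C_0 sends each edge [p,q] (with p < q) to q − p. For instance
  ∂DF = F − D.
The resulting 6×12 matrix has rank 5, and its Smith normal form has invariant factors (1,1,1,1,1).

∂_2: C_2 → C_1 maps a triangle to the signed sum of its edges. For instance
  ∂BFG = FG − BG + BF,
  ∂BDF = DF − BF + BD.
This gives a 12×6 integer matrix of rank 6; reducing to Smith normal form yields diagonal entries (1,1,1,1,1,1).

Now H_k = ker ∂_k / im ∂_{k+1}, so:

  H_0: rank C_0 − rank ∂_1 = 6 − 5 = 1, and the invariant factors of ∂_1 are all 1, so H_0 ≅ Z.
  H_1: rank ker ∂_1 − rank ∂_2 = (12 − 5) − 6 = 1, and the invariant factors of ∂_2 are all 1, so H_1 ≅ Z.
  H_2: rank ker ∂_2 − rank ∂_3 = (6 − 6) − 0 = 0, and there is no ∂_3, so H_2 ≅ 0.

As a check, the Euler characteristic is 6 − 12 + 6 = 0, which agrees with 1 − 1 + 0 = 0.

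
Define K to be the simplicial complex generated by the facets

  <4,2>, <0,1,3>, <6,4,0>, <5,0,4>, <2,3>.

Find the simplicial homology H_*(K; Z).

H_0 ≅ Z,  H_1 ≅ Z,  H_2 = 0.

K has 7 vertices, 10 edges, 3 triangles.
rank ∂_0 = 0, rank ∂_1 = 6 ⇒ b_0 = 7 − 0 − 6 = 1; all invariant factors of ∂_1 are 1 so no torsion. So H_0 ≅ Z.
rank ∂_1 = 6, rank ∂_2 = 3 ⇒ b_1 = 10 − 6 − 3 = 1; all invariant factors of ∂_2 are 1 so no torsion. So H_1 ≅ Z.
rank ∂_2 = 3, rank ∂_3 = 0 ⇒ b_2 = 3 − 3 − 0 = 0. So H_2 ≅ 0.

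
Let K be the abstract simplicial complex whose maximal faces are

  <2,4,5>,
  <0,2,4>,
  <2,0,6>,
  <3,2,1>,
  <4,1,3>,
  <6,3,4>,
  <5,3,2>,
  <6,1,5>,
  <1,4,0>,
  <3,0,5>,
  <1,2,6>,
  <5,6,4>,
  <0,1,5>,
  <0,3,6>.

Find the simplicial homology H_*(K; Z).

Take the total order 0 < 1 < 2 < 3 < 4 < 5 < 6 on the vertex set. Then K (dimension 2) consists of the simplices:

  0-simplices (7): [0], [1], [2], [3], [4], [5], [6]
  1-simplices (21): [0,1], [0,2], [0,3], [0,4], [0,5], [0,6], [1,2], [1,3], [1,4], [1,5], [1,6], [2,3], [2,4], [2,5], [2,6], [3,4], [3,5], [3,6], [4,5], [4,6], [5,6]
  2-simplices (14): [0,1,4], [0,1,5], [0,2,4], [0,2,6], [0,3,5], [0,3,6], [1,2,3], [1,2,6], [1,3,4], [1,5,6], [2,3,5], [2,4,5], [3,4,6], [4,5,6]

giving chain groups C_0 ≅ Z^7, C_1 ≅ Z^21, C_2 ≅ Z^14.

∂_1: C_1 → C_0 sends each edge [p,q] (with p < q) to q − p. For instance
  ∂[3,6] = [6] − [3].
The 7×21 boundary matrix has rank 6 and Smith normal form diag(1,1,1,1,1,1).

∂_2: C_2 → C_1 maps a triangle to the signed sum of its edges. For instance
  ∂[0,1,5] = [1,5] − [0,5] + [0,1],
  ∂[0,2,6] = [2,6] − [0,6] + [0,2].
This gives a 21×14 integer matrix of rank 13; reducing to Smith normal form yields diagonal entries (1,1,1,1,1,1,1,1,1,1,1,1,1).

From H_k ≅ ker(∂_k) / im(∂_{k+1}) we obtain:

  H_0: rank C_0 − rank ∂_1 = 7 − 6 = 1, and the invariant factors of ∂_1 are all 1, so H_0 ≅ Z.
  H_1: rank ker ∂_1 − rank ∂_2 = (21 − 6) − 13 = 2, and the invariant factors of ∂_2 are all 1, so H_1 ≅ Z^2.
  H_2: rank ker ∂_2 − rank ∂_3 = (14 − 13) − 0 = 1, and there is no ∂_3, so H_2 ≅ Z.

H_0 ≅ Z,  H_1 ≅ Z^2,  H_2 ≅ Z.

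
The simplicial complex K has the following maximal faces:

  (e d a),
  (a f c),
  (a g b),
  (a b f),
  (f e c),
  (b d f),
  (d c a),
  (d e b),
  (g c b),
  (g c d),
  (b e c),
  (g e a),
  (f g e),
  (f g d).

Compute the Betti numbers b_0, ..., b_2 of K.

Take the total order a < b < c < d < e < f < g on the vertex set. Then K (dimension 2) consists of the simplices:

  0-simplices (7): a, b, c, d, e, f, g
  1-simplices (21): ab, ac, ad, ae, af, ag, bc, bd, be, bf, bg, cd, ce, cf, cg, de, df, dg, ef, eg, fg
  2-simplices (14): abf, abg, acd, acf, ade, aeg, bce, bcg, bde, bdf, cdg, cef, dfg, efg

giving chain groups C_0 ≅ Z^7, C_1 ≅ Z^21, C_2 ≅ Z^14.

The boundary map ∂_1: C_1 → C_0 is given by ∂[p,q] = [q] − [p].
The 7×21 boundary matrix has rank 6 and Smith normal form diag(1,1,1,1,1,1).

The boundary map ∂_2: C_2 → C_1 sends each 2-simplex [p,q,r] to [q,r] − [p,r] + [p,q]. For instance
  ∂bde = de − be + bd,
  ∂abf = bf − af + ab.
The resulting 21×14 matrix has rank 13, and its Smith normal form has invariant factors (1,1,1,1,1,1,1,1,1,1,1,1,1).

Reading off H_k = ker ∂_k / im ∂_{k+1}:

  H_0: rank C_0 − rank ∂_1 = 7 − 6 = 1, and the invariant factors of ∂_1 are all 1, so H_0 = Z.
  H_1: rank ker ∂_1 − rank ∂_2 = (21 − 6) − 13 = 2, and the invariant factors of ∂_2 are all 1, so H_1 = Z^2.
  H_2: rank ker ∂_2 − rank ∂_3 = (14 − 13) − 0 = 1, and there is no ∂_3, so H_2 = Z.

(K is a triangulation of the torus T^2.)

Hence the Betti numbers are b_0 = 1, b_1 = 2, b_2 = 1.

b_0 = 1, b_1 = 2, b_2 = 1.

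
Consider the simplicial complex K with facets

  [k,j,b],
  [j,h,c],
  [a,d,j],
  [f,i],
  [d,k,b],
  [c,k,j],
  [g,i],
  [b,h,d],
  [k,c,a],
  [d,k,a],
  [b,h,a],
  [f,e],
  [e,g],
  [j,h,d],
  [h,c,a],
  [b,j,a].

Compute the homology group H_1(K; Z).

Fix the vertex order a < b < c < d < e < f < g < h < i < j < k and write every simplex with vertices in increasing order. Then dim K = 2 and the simplices of K are:

  0-simplices (11): a, b, c, d, e, f, g, h, i, j, k
  1-simplices (22): ab, ac, ad, ah, aj, ak, bd, bh, bj, bk, ch, cj, ck, dh, dj, dk, ef, eg, fi, gi, hj, jk
  2-simplices (12): abh, abj, ach, ack, adj, adk, bdh, bdk, bjk, chj, cjk, dhj

so the chain groups are C_0 ≅ Z^11, C_1 ≅ Z^22, C_2 ≅ Z^12.

The boundary map ∂_1: C_1 → C_0 sends each edge [p,q] (with p < q) to q − p. For instance
  ∂cj = j − c.
As a 11×22 matrix over Z this has rank 9, with invariant factors (1,1,1,1,1,1,1,1,1).

∂_2: C_2 → C_1 maps a triangle to the signed sum of its edges. For instance
  ∂bjk = jk − bk + bj,
  ∂adk = dk − ak + ad.
This gives a 22×12 integer matrix of rank 12; reducing to Smith normal form yields diagonal entries (1,1,1,1,1,1,1,1,1,1,1,2).

Now H_k = ker ∂_k / im ∂_{k+1}, so:

  H_1: rank ker ∂_1 − rank ∂_2 = (22 − 9) − 12 = 1, and ∂_2 has invariant factor 2 > 1, so H_1 ≅ Z ⊕ Z_2.

H_1 = Z ⊕ Z_2.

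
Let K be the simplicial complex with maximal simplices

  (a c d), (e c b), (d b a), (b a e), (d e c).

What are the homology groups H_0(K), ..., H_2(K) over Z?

Take the total order a < b < c < d < e on the vertex set. Then K (dimension 2) consists of the simplices:

  0-simplices (5): a, b, c, d, e
  1-simplices (10): ab, ac, ad, ae, bc, bd, be, cd, ce, de
  2-simplices (5): abd, abe, acd, bce, cde

so the chain groups are C_0 ≅ Z^5, C_1 ≅ Z^10, C_2 ≅ Z^5.

The boundary map ∂_1: C_1 → C_0 maps an edge to its endpoints' difference, ∂[p,q] = q − p. For instance
  ∂cd = d − c.
This gives a 5×10 integer matrix of rank 4; reducing to Smith normal form yields diagonal entries (1,1,1,1).

The boundary map ∂_2: C_2 → C_1 sends each 2-simplex [p,q,r] to [q,r] − [p,r] + [p,q]. For instance
  ∂acd = cd − ad + ac,
  ∂abd = bd − ad + ab.
As a 10×5 matrix over Z this has rank 5, with invariant factors (1,1,1,1,1).

Reading off H_k = ker ∂_k / im ∂_{k+1}:

  H_0: rank C_0 − rank ∂_1 = 5 − 4 = 1, and the invariant factors of ∂_1 are all 1, so H_0 ≅ Z.
  H_1: rank ker ∂_1 − rank ∂_2 = (10 − 4) − 5 = 1, and the invariant factors of ∂_2 are all 1, so H_1 ≅ Z.
  H_2: rank ker ∂_2 − rank ∂_3 = (5 − 5) − 0 = 0, and there is no ∂_3, so H_2 ≅ 0.

H_0 ≅ Z,  H_1 ≅ Z,  H_2 = 0.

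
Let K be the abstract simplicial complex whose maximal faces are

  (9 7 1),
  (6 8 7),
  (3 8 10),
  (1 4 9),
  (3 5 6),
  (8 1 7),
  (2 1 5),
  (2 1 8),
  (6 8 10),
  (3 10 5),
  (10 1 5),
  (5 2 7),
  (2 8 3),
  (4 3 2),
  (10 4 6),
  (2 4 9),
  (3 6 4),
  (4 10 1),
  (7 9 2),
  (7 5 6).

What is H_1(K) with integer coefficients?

Take the total order 1 < 2 < 3 < 4 < 5 < 6 < 7 < 8 < 9 < 10 on the vertex set. Then K (dimension 2) consists of the simplices:

  0-simplices (10): [1], [2], [3], [4], [5], [6], [7], [8], [9], [10]
  1-simplices (30): (30 of them)
  2-simplices (20): (20 of them)

so the chain groups are C_0 ≅ Z^10, C_1 ≅ Z^30, C_2 ≅ Z^20.

The boundary map ∂_1: C_1 → C_0 sends each edge [p,q] (with p < q) to q − p. For instance
  ∂[2,3] = [3] − [2].
This gives a 10×30 integer matrix of rank 9; reducing to Smith normal form yields diagonal entries (1,1,1,1,1,1,1,1,1).

∂_2: C_2 → C_1 sends each 2-simplex [p,q,r] to [q,r] − [p,r] + [p,q]. For instance
  ∂[3,8,10] = [8,10] − [3,10] + [3,8],
  ∂[6,7,8] = [7,8] − [6,8] + [6,7].
The 30×20 boundary matrix has rank 20 and Smith normal form diag(1,1,1,1,1,1,1,1,1,1,1,1,1,1,1,1,1,1,1,2).

From H_k ≅ ker(∂_k) / im(∂_{k+1}) we obtain:

  H_1: rank ker ∂_1 − rank ∂_2 = (30 − 9) − 20 = 1, and ∂_2 has invariant factor 2 > 1, so H_1 = Z ⊕ Z/2.

(K is a triangulation of the Klein bottle.)

H_1 ≅ Z ⊕ Z/2.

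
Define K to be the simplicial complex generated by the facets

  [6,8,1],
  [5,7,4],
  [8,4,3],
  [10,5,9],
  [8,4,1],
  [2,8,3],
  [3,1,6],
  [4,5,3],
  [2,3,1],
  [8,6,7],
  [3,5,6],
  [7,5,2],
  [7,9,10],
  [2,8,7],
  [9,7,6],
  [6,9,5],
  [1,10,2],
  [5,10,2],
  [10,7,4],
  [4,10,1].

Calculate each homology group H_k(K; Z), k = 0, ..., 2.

K has 10 vertices, 30 edges, 20 triangles.
rank ∂_0 = 0, rank ∂_1 = 9 ⇒ b_0 = 10 − 0 − 9 = 1; all invariant factors of ∂_1 are 1 so no torsion. So H_0 = Z.
rank ∂_1 = 9, rank ∂_2 = 20 ⇒ b_1 = 30 − 9 − 20 = 1; ∂_2 has invariant factor(s) [2] giving torsion. So H_1 = Z ⊕ Z/2.
rank ∂_2 = 20, rank ∂_3 = 0 ⇒ b_2 = 20 − 20 − 0 = 0. So H_2 = 0.

H_0 = Z,  H_1 = Z ⊕ Z/2,  H_2 = 0.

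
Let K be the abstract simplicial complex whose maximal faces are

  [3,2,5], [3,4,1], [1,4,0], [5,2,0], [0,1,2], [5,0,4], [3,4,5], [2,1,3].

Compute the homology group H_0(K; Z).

K has 6 vertices, 12 edges, 8 triangles.
rank ∂_0 = 0, rank ∂_1 = 5 ⇒ b_0 = 6 − 0 − 5 = 1; all invariant factors of ∂_1 are 1 so no torsion. So H_0 ≅ Z.

H_0 = Z.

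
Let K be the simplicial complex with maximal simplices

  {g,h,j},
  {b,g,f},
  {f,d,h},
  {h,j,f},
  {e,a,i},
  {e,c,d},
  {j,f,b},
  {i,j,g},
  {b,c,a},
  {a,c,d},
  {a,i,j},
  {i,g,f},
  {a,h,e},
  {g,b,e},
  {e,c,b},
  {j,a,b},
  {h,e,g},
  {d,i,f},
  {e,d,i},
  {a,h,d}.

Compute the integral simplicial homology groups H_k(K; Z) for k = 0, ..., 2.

K has 10 vertices, 30 edges, 20 triangles.
rank ∂_0 = 0, rank ∂_1 = 9 ⇒ b_0 = 10 − 0 − 9 = 1; all invariant factors of ∂_1 are 1 so no torsion. So H_0 = Z.
rank ∂_1 = 9, rank ∂_2 = 20 ⇒ b_1 = 30 − 9 − 20 = 1; ∂_2 has invariant factor(s) [2] giving torsion. So H_1 = Z ⊕ Z/2.
rank ∂_2 = 20, rank ∂_3 = 0 ⇒ b_2 = 20 − 20 − 0 = 0. So H_2 = 0.

H_0 = Z,  H_1 = Z ⊕ Z/2,  H_2 = 0.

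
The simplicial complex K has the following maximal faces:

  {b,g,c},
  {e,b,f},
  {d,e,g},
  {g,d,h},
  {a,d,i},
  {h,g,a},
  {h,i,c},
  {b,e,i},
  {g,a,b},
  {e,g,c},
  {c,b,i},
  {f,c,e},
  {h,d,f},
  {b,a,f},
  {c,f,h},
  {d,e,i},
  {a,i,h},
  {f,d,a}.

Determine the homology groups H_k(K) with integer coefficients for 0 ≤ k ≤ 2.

H_0 ≅ Z,  H_1 ≅ Z ⊕ Z/2Z,  H_2 = 0.

Fix the vertex order a < b < c < d < e < f < g < h < i and write every simplex with vertices in increasing order. Then dim K = 2 and the simplices of K are:

  0-simplices (9): a, b, c, d, e, f, g, h, i
  1-simplices (27): ab, ad, af, ag, ah, ai, bc, be, bf, bg, bi, ce, cf, cg, ch, ci, de, df, dg, dh, di, ef, eg, ei, fh, gh, hi
  2-simplices (18): abf, abg, adf, adi, agh, ahi, bcg, bci, bef, bei, cef, ceg, cfh, chi, deg, dei, dfh, dgh

Hence C_0 ≅ Z^9, C_1 ≅ Z^27, C_2 ≅ Z^18.

Boundary ∂_1: C_1 → C_0 is given by ∂[p,q] = [q] − [p].
As a 9×27 matrix over Z this has rank 8, with invariant factors (1,1,1,1,1,1,1,1).

Boundary ∂_2: C_2 → C_1 acts by ∂[p,q,r] = [q,r] − [p,r] + [p,q]. For instance
  ∂deg = eg − dg + de,
  ∂cfh = fh − ch + cf.
This gives a 27×18 integer matrix of rank 18; reducing to Smith normal form yields diagonal entries (1,1,1,1,1,1,1,1,1,1,1,1,1,1,1,1,1,2).

From H_k ≅ ker(∂_k) / im(∂_{k+1}) we obtain:

  H_0: rank C_0 − rank ∂_1 = 9 − 8 = 1, and the invariant factors of ∂_1 are all 1, so H_0 = Z.
  H_1: rank ker ∂_1 − rank ∂_2 = (27 − 8) − 18 = 1, and ∂_2 has invariant factor 2 > 1, so H_1 = Z ⊕ Z/2Z.
  H_2: rank ker ∂_2 − rank ∂_3 = (18 − 18) − 0 = 0, and there is no ∂_3, so H_2 = 0.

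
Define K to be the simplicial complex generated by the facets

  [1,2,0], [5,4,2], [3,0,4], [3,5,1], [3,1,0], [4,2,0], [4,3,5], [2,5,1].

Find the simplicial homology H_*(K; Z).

Order the vertices as 0 < 1 < 2 < 3 < 4 < 5. Listing each simplex with vertices in this order, K has dimension 2 with simplices:

  0-simplices (6): [0], [1], [2], [3], [4], [5]
  1-simplices (12): [0,1], [0,2], [0,3], [0,4], [1,2], [1,3], [1,5], [2,4], [2,5], [3,4], [3,5], [4,5]
  2-simplices (8): [0,1,2], [0,1,3], [0,2,4], [0,3,4], [1,2,5], [1,3,5], [2,4,5], [3,4,5]

Hence C_0 ≅ Z^6, C_1 ≅ Z^12, C_2 ≅ Z^8.

The boundary map ∂_1: C_1 → C_0 is given by ∂[p,q] = [q] − [p]. For instance
  ∂[3,4] = [4] − [3].
The 6×12 boundary matrix has rank 5 and Smith normal form diag(1,1,1,1,1).

Boundary ∂_2: C_2 → C_1 acts by ∂[p,q,r] = [q,r] − [p,r] + [p,q]. For instance
  ∂[0,3,4] = [3,4] − [0,4] + [0,3],
  ∂[3,4,5] = [4,5] − [3,5] + [3,4].
The 12×8 boundary matrix has rank 7 and Smith normal form diag(1,1,1,1,1,1,1).

Now H_k = ker ∂_k / im ∂_{k+1}, so:

  H_0: rank C_0 − rank ∂_1 = 6 − 5 = 1, and the invariant factors of ∂_1 are all 1, so H_0 = Z.
  H_1: rank ker ∂_1 − rank ∂_2 = (12 − 5) − 7 = 0, and the invariant factors of ∂_2 are all 1, so H_1 = 0.
  H_2: rank ker ∂_2 − rank ∂_3 = (8 − 7) − 0 = 1, and there is no ∂_3, so H_2 = Z.

(K is a triangulation of the 2-sphere S^2.)

H_0 = Z,  H_1 = 0,  H_2 = Z.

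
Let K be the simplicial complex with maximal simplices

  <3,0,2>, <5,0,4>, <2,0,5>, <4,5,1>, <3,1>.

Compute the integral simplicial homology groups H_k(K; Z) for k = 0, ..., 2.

Fix the vertex order 0 < 1 < 2 < 3 < 4 < 5 and write every simplex with vertices in increasing order. Then dim K = 2 and the simplices of K are:

  0-simplices (6): [0], [1], [2], [3], [4], [5]
  1-simplices (10): [0,2], [0,3], [0,4], [0,5], [1,3], [1,4], [1,5], [2,3], [2,5], [4,5]
  2-simplices (4): [0,2,3], [0,2,5], [0,4,5], [1,4,5]

so the chain groups are C_0 ≅ Z^6, C_1 ≅ Z^10, C_2 ≅ Z^4.

The boundary map ∂_1: C_1 → C_0 maps an edge to its endpoints' difference, ∂[p,q] = q − p. For instance
  ∂[0,2] = [2] − [0].
The resulting 6×10 matrix has rank 5, and its Smith normal form has invariant factors (1,1,1,1,1).

∂_2: C_2 → C_1 sends each 2-simplex [p,q,r] to [q,r] − [p,r] + [p,q]. For instance
  ∂[1,4,5] = [4,5] − [1,5] + [1,4],
  ∂[0,4,5] = [4,5] − [0,5] + [0,4].
The resulting 10×4 matrix has rank 4, and its Smith normal form has invariant factors (1,1,1,1).

Computing H_k = (kernel of ∂_k) / (image of ∂_{k+1}):

  H_0: rank C_0 − rank ∂_1 = 6 − 5 = 1, and the invariant factors of ∂_1 are all 1, so H_0 ≅ Z.
  H_1: rank ker ∂_1 − rank ∂_2 = (10 − 5) − 4 = 1, and the invariant factors of ∂_2 are all 1, so H_1 ≅ Z.
  H_2: rank ker ∂_2 − rank ∂_3 = (4 − 4) − 0 = 0, and there is no ∂_3, so H_2 ≅ 0.

H_0 ≅ Z,  H_1 ≅ Z,  H_2 = 0.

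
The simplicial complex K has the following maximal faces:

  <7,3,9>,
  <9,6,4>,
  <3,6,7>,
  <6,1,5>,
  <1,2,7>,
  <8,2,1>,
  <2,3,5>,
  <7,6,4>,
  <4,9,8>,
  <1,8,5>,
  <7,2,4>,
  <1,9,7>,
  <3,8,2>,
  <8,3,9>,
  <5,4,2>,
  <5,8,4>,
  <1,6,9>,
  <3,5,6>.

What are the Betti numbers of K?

b_0 = 1, b_1 = 1, b_2 = 0.

Fix the vertex order 1 < 2 < 3 < 4 < 5 < 6 < 7 < 8 < 9 and write every simplex with vertices in increasing order. Then dim K = 2 and the simplices of K are:

  0-simplices (9): [1], [2], [3], [4], [5], [6], [7], [8], [9]
  1-simplices (27): (27 of them)
  2-simplices (18): [1,2,7], [1,2,8], [1,5,6], [1,5,8], [1,6,9], [1,7,9], [2,3,5], [2,3,8], [2,4,5], [2,4,7], [3,5,6], [3,6,7], [3,7,9], [3,8,9], [4,5,8], [4,6,7], [4,6,9], [4,8,9]

Hence C_0 ≅ Z^9, C_1 ≅ Z^27, C_2 ≅ Z^18.

The boundary map ∂_1: C_1 → C_0 is given by ∂[p,q] = [q] − [p]. For instance
  ∂[3,7] = [7] − [3].
The 9×27 boundary matrix has rank 8 and Smith normal form diag(1,1,1,1,1,1,1,1).

∂_2: C_2 → C_1 acts by ∂[p,q,r] = [q,r] − [p,r] + [p,q]. For instance
  ∂[3,6,7] = [6,7] − [3,7] + [3,6],
  ∂[3,5,6] = [5,6] − [3,6] + [3,5].
The resulting 27×18 matrix has rank 18, and its Smith normal form has invariant factors (1,1,1,1,1,1,1,1,1,1,1,1,1,1,1,1,1,2).

From H_k ≅ ker(∂_k) / im(∂_{k+1}) we obtain:

  H_0: rank C_0 − rank ∂_1 = 9 − 8 = 1, and the invariant factors of ∂_1 are all 1, so H_0 = Z.
  H_1: rank ker ∂_1 − rank ∂_2 = (27 − 8) − 18 = 1, and ∂_2 has invariant factor 2 > 1, so H_1 = Z ⊕ Z/2.
  H_2: rank ker ∂_2 − rank ∂_3 = (18 − 18) − 0 = 0, and there is no ∂_3, so H_2 = 0.

Hence the Betti numbers are b_0 = 1, b_1 = 1, b_2 = 0.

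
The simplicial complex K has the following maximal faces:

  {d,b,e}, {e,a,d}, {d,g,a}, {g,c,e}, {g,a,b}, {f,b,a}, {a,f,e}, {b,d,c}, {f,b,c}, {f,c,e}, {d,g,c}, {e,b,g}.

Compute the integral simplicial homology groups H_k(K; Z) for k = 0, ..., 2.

H_0 = Z,  H_1 = Z/2,  H_2 = 0.

Order the vertices as a < b < c < d < e < f < g. Listing each simplex with vertices in this order, K has dimension 2 with simplices:

  0-simplices (7): a, b, c, d, e, f, g
  1-simplices (18): ab, ad, ae, af, ag, bc, bd, be, bf, bg, cd, ce, cf, cg, de, dg, ef, eg
  2-simplices (12): abf, abg, ade, adg, aef, bcd, bcf, bde, beg, cdg, cef, ceg

so the chain groups are C_0 ≅ Z^7, C_1 ≅ Z^18, C_2 ≅ Z^12.

∂_1: C_1 → C_0 is given by ∂[p,q] = [q] − [p]. For instance
  ∂cg = g − c.
The resulting 7×18 matrix has rank 6, and its Smith normal form has invariant factors (1,1,1,1,1,1).

∂_2: C_2 → C_1 maps a triangle to the signed sum of its edges. For instance
  ∂aef = ef − af + ae,
  ∂bcf = cf − bf + bc.
The resulting 18×12 matrix has rank 12, and its Smith normal form has invariant factors (1,1,1,1,1,1,1,1,1,1,1,2).

Now H_k = ker ∂_k / im ∂_{k+1}, so:

  H_0: rank C_0 − rank ∂_1 = 7 − 6 = 1, and the invariant factors of ∂_1 are all 1, so H_0 = Z.
  H_1: rank ker ∂_1 − rank ∂_2 = (18 − 6) − 12 = 0, and ∂_2 has invariant factor 2 > 1, so H_1 = Z/2.
  H_2: rank ker ∂_2 − rank ∂_3 = (12 − 12) − 0 = 0, and there is no ∂_3, so H_2 = 0.

(K is a triangulation of the real projective plane RP^2.)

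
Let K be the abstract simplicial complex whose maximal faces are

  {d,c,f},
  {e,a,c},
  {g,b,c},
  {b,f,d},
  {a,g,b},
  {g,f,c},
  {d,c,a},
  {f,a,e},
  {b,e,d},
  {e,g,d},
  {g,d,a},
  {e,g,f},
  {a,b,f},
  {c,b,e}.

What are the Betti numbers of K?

K has 7 vertices, 21 edges, 14 triangles.
rank ∂_0 = 0, rank ∂_1 = 6 ⇒ b_0 = 7 − 0 − 6 = 1; all invariant factors of ∂_1 are 1 so no torsion. So H_0 = Z.
rank ∂_1 = 6, rank ∂_2 = 13 ⇒ b_1 = 21 − 6 − 13 = 2; all invariant factors of ∂_2 are 1 so no torsion. So H_1 = Z^2.
rank ∂_2 = 13, rank ∂_3 = 0 ⇒ b_2 = 14 − 13 − 0 = 1. So H_2 = Z.

b_0 = 1, b_1 = 2, b_2 = 1.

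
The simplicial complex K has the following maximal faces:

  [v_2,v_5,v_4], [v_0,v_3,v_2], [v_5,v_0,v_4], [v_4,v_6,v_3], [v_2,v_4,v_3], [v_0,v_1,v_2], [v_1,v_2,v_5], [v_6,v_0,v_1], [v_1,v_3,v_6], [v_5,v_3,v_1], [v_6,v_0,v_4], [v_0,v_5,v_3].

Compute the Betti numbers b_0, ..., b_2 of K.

We work with the vertex ordering v_0 < v_1 < v_2 < v_3 < v_4 < v_5 < v_6. The simplices of K, each written with vertices in increasing order, are:

  0-simplices (7): [v_0], [v_1], [v_2], [v_3], [v_4], [v_5], [v_6]
  1-simplices (18): (18 of them)
  2-simplices (12): (12 of them)

giving chain groups C_0 ≅ Z^7, C_1 ≅ Z^18, C_2 ≅ Z^12.

∂_1: C_1 → C_0 sends each edge [p,q] (with p < q) to q − p. For instance
  ∂[v_2,v_3] = [v_3] − [v_2].
This gives a 7×18 integer matrix of rank 6; reducing to Smith normal form yields diagonal entries (1,1,1,1,1,1).

Boundary ∂_2: C_2 → C_1 sends each 2-simplex [p,q,r] to [q,r] − [p,r] + [p,q]. For instance
  ∂[v_3,v_4,v_6] = [v_4,v_6] − [v_3,v_6] + [v_3,v_4],
  ∂[v_0,v_2,v_3] = [v_2,v_3] − [v_0,v_3] + [v_0,v_2].
As a 18×12 matrix over Z this has rank 12, with invariant factors (1,1,1,1,1,1,1,1,1,1,1,2).

From H_k ≅ ker(∂_k) / im(∂_{k+1}) we obtain:

  H_0: rank C_0 − rank ∂_1 = 7 − 6 = 1, and the invariant factors of ∂_1 are all 1, so H_0 = Z.
  H_1: rank ker ∂_1 − rank ∂_2 = (18 − 6) − 12 = 0, and ∂_2 has invariant factor 2 > 1, so H_1 = Z_2.
  H_2: rank ker ∂_2 − rank ∂_3 = (12 − 12) − 0 = 0, and there is no ∂_3, so H_2 = 0.

Hence the Betti numbers are b_0 = 1, b_1 = 0, b_2 = 0.

b_0 = 1, b_1 = 0, b_2 = 0.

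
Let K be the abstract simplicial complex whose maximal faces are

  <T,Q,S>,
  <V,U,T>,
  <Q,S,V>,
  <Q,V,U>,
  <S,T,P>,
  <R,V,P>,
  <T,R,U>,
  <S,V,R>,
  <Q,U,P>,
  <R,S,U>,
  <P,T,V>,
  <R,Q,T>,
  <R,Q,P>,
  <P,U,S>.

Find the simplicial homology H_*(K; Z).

H_0 ≅ Z,  H_1 ≅ Z^2,  H_2 ≅ Z.

Take the total order P < Q < R < S < T < U < V on the vertex set. Then K (dimension 2) consists of the simplices:

  0-simplices (7): P, Q, R, S, T, U, V
  1-simplices (21): PQ, PR, PS, PT, PU, PV, QR, QS, QT, QU, QV, RS, RT, RU, RV, ST, SU, SV, TU, TV, UV
  2-simplices (14): PQR, PQU, PRV, PST, PSU, PTV, QRT, QST, QSV, QUV, RSU, RSV, RTU, TUV

Hence C_0 ≅ Z^7, C_1 ≅ Z^21, C_2 ≅ Z^14.

The boundary map ∂_1: C_1 → C_0 is given by ∂[p,q] = [q] − [p].
The 7×21 boundary matrix has rank 6 and Smith normal form diag(1,1,1,1,1,1).

∂_2: C_2 → C_1 acts by ∂[p,q,r] = [q,r] − [p,r] + [p,q]. For instance
  ∂RSV = SV − RV + RS,
  ∂TUV = UV − TV + TU.
The 21×14 boundary matrix has rank 13 and Smith normal form diag(1,1,1,1,1,1,1,1,1,1,1,1,1).

Reading off H_k = ker ∂_k / im ∂_{k+1}:

  H_0: rank C_0 − rank ∂_1 = 7 − 6 = 1, and the invariant factors of ∂_1 are all 1, so H_0 = Z.
  H_1: rank ker ∂_1 − rank ∂_2 = (21 − 6) − 13 = 2, and the invariant factors of ∂_2 are all 1, so H_1 = Z^2.
  H_2: rank ker ∂_2 − rank ∂_3 = (14 − 13) − 0 = 1, and there is no ∂_3, so H_2 = Z.

As a check, the Euler characteristic is 7 − 21 + 14 = 0, which agrees with 1 − 2 + 1 = 0.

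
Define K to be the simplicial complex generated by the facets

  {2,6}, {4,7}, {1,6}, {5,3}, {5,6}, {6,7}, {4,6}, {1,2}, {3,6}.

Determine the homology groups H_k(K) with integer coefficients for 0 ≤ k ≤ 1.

H_0 = Z,  H_1 = Z^3.

Fix the vertex order 1 < 2 < 3 < 4 < 5 < 6 < 7 and write every simplex with vertices in increasing order. Then dim K = 1 and the simplices of K are:

  0-simplices (7): [1], [2], [3], [4], [5], [6], [7]
  1-simplices (9): [1,2], [1,6], [2,6], [3,5], [3,6], [4,6], [4,7], [5,6], [6,7]

Hence C_0 ≅ Z^7, C_1 ≅ Z^9.

∂_1: C_1 → C_0 maps an edge to its endpoints' difference, ∂[p,q] = q − p. For instance
  ∂[4,6] = [6] − [4].
This gives a 7×9 integer matrix of rank 6; reducing to Smith normal form yields diagonal entries (1,1,1,1,1,1).

Now H_k = ker ∂_k / im ∂_{k+1}, so:

  H_0: rank C_0 − rank ∂_1 = 7 − 6 = 1, and the invariant factors of ∂_1 are all 1, so H_0 = Z.
  H_1: rank ker ∂_1 − rank ∂_2 = (9 − 6) − 0 = 3, and there is no ∂_2, so H_1 = Z^3.

As a check, the Euler characteristic is 7 − 9 = -2, which agrees with 1 − 3 = -2.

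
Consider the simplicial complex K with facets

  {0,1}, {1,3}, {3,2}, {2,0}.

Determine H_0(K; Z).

H_0 ≅ Z.

Order the vertices as 0 < 1 < 2 < 3. Listing each simplex with vertices in this order, K has dimension 1 with simplices:

  0-simplices (4): [0], [1], [2], [3]
  1-simplices (4): [0,1], [0,2], [1,3], [2,3]

giving chain groups C_0 ≅ Z^4, C_1 ≅ Z^4.

Boundary ∂_1: C_1 → C_0 maps an edge to its endpoints' difference, ∂[p,q] = q − p.
This gives a 4×4 integer matrix of rank 3; reducing to Smith normal form yields diagonal entries (1,1,1).

From H_k ≅ ker(∂_k) / im(∂_{k+1}) we obtain:

  H_0: rank C_0 − rank ∂_1 = 4 − 3 = 1, and the invariant factors of ∂_1 are all 1, so H_0 = Z.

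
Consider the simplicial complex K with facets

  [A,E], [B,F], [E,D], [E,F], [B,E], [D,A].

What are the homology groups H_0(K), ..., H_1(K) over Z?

Fix the vertex order A < B < D < E < F and write every simplex with vertices in increasing order. Then dim K = 1 and the simplices of K are:

  0-simplices (5): A, B, D, E, F
  1-simplices (6): AD, AE, BE, BF, DE, EF

so the chain groups are C_0 ≅ Z^5, C_1 ≅ Z^6.

The boundary map ∂_1: C_1 → C_0 sends each edge [p,q] (with p < q) to q − p.
This gives a 5×6 integer matrix of rank 4; reducing to Smith normal form yields diagonal entries (1,1,1,1).

From H_k ≅ ker(∂_k) / im(∂_{k+1}) we obtain:

  H_0: rank C_0 − rank ∂_1 = 5 − 4 = 1, and the invariant factors of ∂_1 are all 1, so H_0 ≅ Z.
  H_1: rank ker ∂_1 − rank ∂_2 = (6 − 4) − 0 = 2, and there is no ∂_2, so H_1 ≅ Z^2.

As a check, the Euler characteristic is 5 − 6 = -1, which agrees with 1 − 2 = -1.
(K is a triangulation of a wedge of 2 circles.)

H_0 = Z,  H_1 = Z^2.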